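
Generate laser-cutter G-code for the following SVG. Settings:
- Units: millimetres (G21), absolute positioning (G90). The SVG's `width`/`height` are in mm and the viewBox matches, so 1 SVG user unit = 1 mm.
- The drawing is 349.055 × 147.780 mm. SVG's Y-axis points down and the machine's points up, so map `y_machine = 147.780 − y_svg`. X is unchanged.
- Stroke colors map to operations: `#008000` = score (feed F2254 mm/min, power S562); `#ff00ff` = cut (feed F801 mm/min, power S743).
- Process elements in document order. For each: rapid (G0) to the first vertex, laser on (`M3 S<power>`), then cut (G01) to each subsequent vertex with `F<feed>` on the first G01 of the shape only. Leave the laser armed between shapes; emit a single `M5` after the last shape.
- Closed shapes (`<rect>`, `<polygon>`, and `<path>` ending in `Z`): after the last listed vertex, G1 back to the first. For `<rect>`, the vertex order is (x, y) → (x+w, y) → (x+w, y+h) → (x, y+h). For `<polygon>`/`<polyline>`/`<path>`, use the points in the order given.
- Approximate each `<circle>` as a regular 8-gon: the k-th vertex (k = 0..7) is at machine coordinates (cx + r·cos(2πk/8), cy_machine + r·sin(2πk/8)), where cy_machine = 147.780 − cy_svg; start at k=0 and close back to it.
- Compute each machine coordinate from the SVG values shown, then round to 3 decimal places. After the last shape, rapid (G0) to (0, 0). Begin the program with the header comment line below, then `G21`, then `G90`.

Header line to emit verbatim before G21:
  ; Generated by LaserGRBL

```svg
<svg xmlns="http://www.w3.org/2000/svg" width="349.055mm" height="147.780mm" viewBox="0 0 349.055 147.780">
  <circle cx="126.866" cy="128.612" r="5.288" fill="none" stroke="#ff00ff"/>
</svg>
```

; Generated by LaserGRBL
G21
G90
G0 X132.154 Y19.168
M3 S743
G01 X130.605 Y22.907 F801
G01 X126.866 Y24.456
G01 X123.127 Y22.907
G01 X121.578 Y19.168
G01 X123.127 Y15.429
G01 X126.866 Y13.880
G01 X130.605 Y15.429
G01 X132.154 Y19.168
M5
G0 X0.000 Y0.000

viewBox `0 0 349.055 147.780` with mm width/height → 1 unit = 1 mm. Flip: y_m = 147.780 − y_svg.

**Shape 1** — `<circle>` circle, stroke `#ff00ff` → cut (S743, F801). Machine vertices: (132.154,19.168) → (130.605,22.907) → (126.866,24.456) → (123.127,22.907) → (121.578,19.168) → (123.127,15.429) → (126.866,13.880) → (130.605,15.429) → (132.154,19.168). Closed: final G1 returns to the first vertex.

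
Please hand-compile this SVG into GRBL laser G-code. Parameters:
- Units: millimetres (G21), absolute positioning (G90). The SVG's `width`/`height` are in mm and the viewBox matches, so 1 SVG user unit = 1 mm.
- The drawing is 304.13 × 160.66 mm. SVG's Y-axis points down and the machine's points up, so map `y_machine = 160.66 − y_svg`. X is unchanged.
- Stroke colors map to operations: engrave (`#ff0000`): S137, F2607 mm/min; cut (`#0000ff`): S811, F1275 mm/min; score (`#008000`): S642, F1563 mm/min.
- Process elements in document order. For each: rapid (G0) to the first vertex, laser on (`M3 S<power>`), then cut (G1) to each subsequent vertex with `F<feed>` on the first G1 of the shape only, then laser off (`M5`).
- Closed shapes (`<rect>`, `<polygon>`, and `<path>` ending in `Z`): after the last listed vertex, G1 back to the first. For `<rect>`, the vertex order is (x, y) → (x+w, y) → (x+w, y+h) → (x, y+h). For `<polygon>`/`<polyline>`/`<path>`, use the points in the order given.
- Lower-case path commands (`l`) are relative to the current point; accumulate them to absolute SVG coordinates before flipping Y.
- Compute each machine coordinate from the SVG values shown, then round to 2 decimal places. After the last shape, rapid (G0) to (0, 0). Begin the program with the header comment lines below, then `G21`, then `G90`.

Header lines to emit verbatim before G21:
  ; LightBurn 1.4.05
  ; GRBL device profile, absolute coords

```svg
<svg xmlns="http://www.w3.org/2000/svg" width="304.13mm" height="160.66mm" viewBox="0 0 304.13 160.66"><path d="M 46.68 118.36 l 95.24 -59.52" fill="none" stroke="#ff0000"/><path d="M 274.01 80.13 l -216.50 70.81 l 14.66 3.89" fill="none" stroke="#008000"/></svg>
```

; LightBurn 1.4.05
; GRBL device profile, absolute coords
G21
G90
G0 X46.68 Y42.30
M3 S137
G1 X141.92 Y101.82 F2607
M5
G0 X274.01 Y80.53
M3 S642
G1 X57.51 Y9.72 F1563
G1 X72.17 Y5.83
M5
G0 X0.00 Y0.00

viewBox `0 0 304.13 160.66` with mm width/height → 1 unit = 1 mm. Flip: y_m = 160.66 − y_svg.

**Shape 1** — `<path>` line segment, stroke `#ff0000` → engrave (S137, F2607). Machine vertices: (46.68,42.30) → (141.92,101.82). Open path.

**Shape 2** — `<path>` open polyline, stroke `#008000` → score (S642, F1563). Machine vertices: (274.01,80.53) → (57.51,9.72) → (72.17,5.83). Open path.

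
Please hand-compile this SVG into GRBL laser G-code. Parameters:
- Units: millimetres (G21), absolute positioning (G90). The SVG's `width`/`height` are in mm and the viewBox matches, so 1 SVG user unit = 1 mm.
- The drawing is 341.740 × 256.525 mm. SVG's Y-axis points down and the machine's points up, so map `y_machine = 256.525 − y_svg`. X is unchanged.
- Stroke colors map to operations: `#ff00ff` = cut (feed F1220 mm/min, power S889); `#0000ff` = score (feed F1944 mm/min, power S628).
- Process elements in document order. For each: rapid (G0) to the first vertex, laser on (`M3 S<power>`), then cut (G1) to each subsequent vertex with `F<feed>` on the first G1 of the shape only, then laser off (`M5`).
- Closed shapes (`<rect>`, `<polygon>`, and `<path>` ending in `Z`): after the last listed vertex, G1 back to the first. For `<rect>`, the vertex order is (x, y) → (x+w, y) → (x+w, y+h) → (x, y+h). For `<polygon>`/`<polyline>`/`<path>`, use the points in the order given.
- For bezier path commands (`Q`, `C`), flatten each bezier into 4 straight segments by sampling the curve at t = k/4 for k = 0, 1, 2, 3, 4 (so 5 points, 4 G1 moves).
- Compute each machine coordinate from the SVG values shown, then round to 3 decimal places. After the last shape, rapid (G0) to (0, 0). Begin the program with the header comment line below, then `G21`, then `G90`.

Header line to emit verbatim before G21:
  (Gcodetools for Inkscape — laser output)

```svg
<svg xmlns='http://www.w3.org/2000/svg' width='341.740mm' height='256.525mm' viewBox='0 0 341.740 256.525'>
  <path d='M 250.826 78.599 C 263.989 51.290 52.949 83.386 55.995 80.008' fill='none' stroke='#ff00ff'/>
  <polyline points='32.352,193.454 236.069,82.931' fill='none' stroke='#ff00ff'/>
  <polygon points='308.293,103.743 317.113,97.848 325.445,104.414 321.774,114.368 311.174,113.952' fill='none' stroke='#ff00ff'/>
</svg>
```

viewBox `0 0 341.740 256.525` with mm width/height → 1 unit = 1 mm. Flip: y_m = 256.525 − y_svg.

**Shape 1** — `<path>` cubic bezier, stroke `#ff00ff` → cut (S889, F1220). Control points (SVG): P0=(250.826,78.599), P1=(263.989,51.290), P2=(52.949,83.386), P3=(55.995,80.008); sampled at t=k/4. Machine vertices: (250.826,177.926) → (225.508,188.752) → (157.204,186.196) → (87.003,179.152) → (55.995,176.517). Open path.

**Shape 2** — `<polyline>` line segment, stroke `#ff00ff` → cut (S889, F1220). Machine vertices: (32.352,63.071) → (236.069,173.594). Open path.

**Shape 3** — `<polygon>` regular polygon, stroke `#ff00ff` → cut (S889, F1220). Machine vertices: (308.293,152.782) → (317.113,158.677) → (325.445,152.111) → (321.774,142.157) → (311.174,142.573) → (308.293,152.782). Closed: final G1 returns to the first vertex.

(Gcodetools for Inkscape — laser output)
G21
G90
G0 X250.826 Y177.926
M3 S889
G1 X225.508 Y188.752 F1220
G1 X157.204 Y186.196
G1 X87.003 Y179.152
G1 X55.995 Y176.517
M5
G0 X32.352 Y63.071
M3 S889
G1 X236.069 Y173.594 F1220
M5
G0 X308.293 Y152.782
M3 S889
G1 X317.113 Y158.677 F1220
G1 X325.445 Y152.111
G1 X321.774 Y142.157
G1 X311.174 Y142.573
G1 X308.293 Y152.782
M5
G0 X0.000 Y0.000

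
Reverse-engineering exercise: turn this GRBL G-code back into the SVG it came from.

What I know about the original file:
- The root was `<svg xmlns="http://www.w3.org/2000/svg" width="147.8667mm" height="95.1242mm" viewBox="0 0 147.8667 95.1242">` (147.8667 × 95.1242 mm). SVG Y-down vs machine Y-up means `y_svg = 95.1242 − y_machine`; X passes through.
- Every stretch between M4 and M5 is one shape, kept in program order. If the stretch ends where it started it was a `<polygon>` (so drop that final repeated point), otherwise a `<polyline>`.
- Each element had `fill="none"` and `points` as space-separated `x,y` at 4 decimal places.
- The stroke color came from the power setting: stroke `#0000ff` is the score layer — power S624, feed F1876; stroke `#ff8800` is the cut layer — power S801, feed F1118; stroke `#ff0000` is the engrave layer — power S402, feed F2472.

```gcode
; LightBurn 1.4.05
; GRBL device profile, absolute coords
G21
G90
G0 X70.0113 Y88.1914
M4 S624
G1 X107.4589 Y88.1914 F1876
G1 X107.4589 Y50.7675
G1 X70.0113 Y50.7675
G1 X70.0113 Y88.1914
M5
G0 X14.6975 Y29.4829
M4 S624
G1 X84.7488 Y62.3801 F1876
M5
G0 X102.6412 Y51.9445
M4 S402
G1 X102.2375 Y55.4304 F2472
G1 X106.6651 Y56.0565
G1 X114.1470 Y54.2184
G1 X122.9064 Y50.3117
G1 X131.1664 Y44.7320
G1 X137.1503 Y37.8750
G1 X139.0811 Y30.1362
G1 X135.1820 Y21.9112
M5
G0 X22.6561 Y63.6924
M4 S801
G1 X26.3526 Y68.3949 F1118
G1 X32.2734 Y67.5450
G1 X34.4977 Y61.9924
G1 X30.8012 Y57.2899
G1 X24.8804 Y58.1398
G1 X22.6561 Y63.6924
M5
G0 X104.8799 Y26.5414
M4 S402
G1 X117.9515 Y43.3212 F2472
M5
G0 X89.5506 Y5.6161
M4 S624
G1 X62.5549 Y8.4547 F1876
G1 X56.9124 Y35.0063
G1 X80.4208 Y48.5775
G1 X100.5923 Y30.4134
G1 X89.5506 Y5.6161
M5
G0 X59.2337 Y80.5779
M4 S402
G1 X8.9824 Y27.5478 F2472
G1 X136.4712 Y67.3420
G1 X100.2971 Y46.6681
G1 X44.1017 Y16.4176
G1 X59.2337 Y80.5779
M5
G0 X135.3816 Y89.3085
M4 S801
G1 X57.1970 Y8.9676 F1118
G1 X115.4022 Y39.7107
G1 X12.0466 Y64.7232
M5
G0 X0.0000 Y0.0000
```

Machine Y-up, SVG Y-down with viewBox height 95.1242, so y_svg = 95.1242 − y_machine; X carries over.

Run 1: the run's S624 means `#0000ff` (score). The run returns to its start, so emit a `<polygon>` with points (Y-flipped): 70.0113,6.9328 107.4589,6.9328 107.4589,44.3567 70.0113,44.3567.

Run 2: S624 ⇒ score layer `#0000ff`. The run is open, so emit a `<polyline>` with points (Y-flipped): 14.6975,65.6413 84.7488,32.7441.

Run 3: power S402 maps to stroke `#ff0000` (engrave). The run is open, so emit a `<polyline>` with points (Y-flipped): 102.6412,43.1797 102.2375,39.6938 106.6651,39.0677 114.1470,40.9058 122.9064,44.8125 131.1664,50.3922 137.1503,57.2492 139.0811,64.9880 135.1820,73.2130.

Run 4: S801 ⇒ cut layer `#ff8800`. The run returns to its start, so emit a `<polygon>` with points (Y-flipped): 22.6561,31.4318 26.3526,26.7293 32.2734,27.5792 34.4977,33.1318 30.8012,37.8343 24.8804,36.9844.

Run 5: the run's S402 means `#ff0000` (engrave). The run is open, so emit a `<polyline>` with points (Y-flipped): 104.8799,68.5828 117.9515,51.8030.

Run 6: S624 ⇒ score layer `#0000ff`. The run returns to its start, so emit a `<polygon>` with points (Y-flipped): 89.5506,89.5081 62.5549,86.6695 56.9124,60.1179 80.4208,46.5467 100.5923,64.7108.

Run 7: power S402 maps to stroke `#ff0000` (engrave). The run returns to its start, so emit a `<polygon>` with points (Y-flipped): 59.2337,14.5463 8.9824,67.5764 136.4712,27.7822 100.2971,48.4561 44.1017,78.7066.

Run 8: the run's S801 means `#ff8800` (cut). The run is open, so emit a `<polyline>` with points (Y-flipped): 135.3816,5.8157 57.1970,86.1566 115.4022,55.4135 12.0466,30.4010.

<svg xmlns="http://www.w3.org/2000/svg" width="147.8667mm" height="95.1242mm" viewBox="0 0 147.8667 95.1242">
  <polygon points="70.0113,6.9328 107.4589,6.9328 107.4589,44.3567 70.0113,44.3567" fill="none" stroke="#0000ff"/>
  <polyline points="14.6975,65.6413 84.7488,32.7441" fill="none" stroke="#0000ff"/>
  <polyline points="102.6412,43.1797 102.2375,39.6938 106.6651,39.0677 114.1470,40.9058 122.9064,44.8125 131.1664,50.3922 137.1503,57.2492 139.0811,64.9880 135.1820,73.2130" fill="none" stroke="#ff0000"/>
  <polygon points="22.6561,31.4318 26.3526,26.7293 32.2734,27.5792 34.4977,33.1318 30.8012,37.8343 24.8804,36.9844" fill="none" stroke="#ff8800"/>
  <polyline points="104.8799,68.5828 117.9515,51.8030" fill="none" stroke="#ff0000"/>
  <polygon points="89.5506,89.5081 62.5549,86.6695 56.9124,60.1179 80.4208,46.5467 100.5923,64.7108" fill="none" stroke="#0000ff"/>
  <polygon points="59.2337,14.5463 8.9824,67.5764 136.4712,27.7822 100.2971,48.4561 44.1017,78.7066" fill="none" stroke="#ff0000"/>
  <polyline points="135.3816,5.8157 57.1970,86.1566 115.4022,55.4135 12.0466,30.4010" fill="none" stroke="#ff8800"/>
</svg>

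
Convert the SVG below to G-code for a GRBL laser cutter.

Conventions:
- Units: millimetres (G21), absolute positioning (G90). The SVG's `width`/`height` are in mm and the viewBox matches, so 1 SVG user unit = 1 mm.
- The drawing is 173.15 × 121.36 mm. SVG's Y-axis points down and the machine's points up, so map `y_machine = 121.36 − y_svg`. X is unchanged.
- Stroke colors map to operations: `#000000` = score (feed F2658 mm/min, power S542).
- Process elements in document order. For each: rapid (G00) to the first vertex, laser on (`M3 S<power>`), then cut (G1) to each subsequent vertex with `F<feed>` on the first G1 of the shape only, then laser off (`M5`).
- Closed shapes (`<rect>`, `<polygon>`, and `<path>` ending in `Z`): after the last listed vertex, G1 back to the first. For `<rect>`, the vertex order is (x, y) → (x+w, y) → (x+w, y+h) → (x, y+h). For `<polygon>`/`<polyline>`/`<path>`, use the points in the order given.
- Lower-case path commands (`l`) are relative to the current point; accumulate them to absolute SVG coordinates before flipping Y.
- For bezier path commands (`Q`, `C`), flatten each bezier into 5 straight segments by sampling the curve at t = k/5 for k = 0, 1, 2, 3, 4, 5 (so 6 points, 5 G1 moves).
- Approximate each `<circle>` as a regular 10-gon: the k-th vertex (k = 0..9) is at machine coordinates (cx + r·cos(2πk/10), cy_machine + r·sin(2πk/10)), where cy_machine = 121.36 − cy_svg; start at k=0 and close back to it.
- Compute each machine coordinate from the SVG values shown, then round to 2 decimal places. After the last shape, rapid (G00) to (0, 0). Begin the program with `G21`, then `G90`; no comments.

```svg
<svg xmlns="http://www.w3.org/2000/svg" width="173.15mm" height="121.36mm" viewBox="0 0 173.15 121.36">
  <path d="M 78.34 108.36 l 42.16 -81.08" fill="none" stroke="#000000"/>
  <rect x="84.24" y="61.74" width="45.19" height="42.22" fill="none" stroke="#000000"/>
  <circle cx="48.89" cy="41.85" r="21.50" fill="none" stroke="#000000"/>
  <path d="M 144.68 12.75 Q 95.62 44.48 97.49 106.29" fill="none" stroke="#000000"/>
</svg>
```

G21
G90
G00 X78.34 Y13.00
M3 S542
G1 X120.50 Y94.08 F2658
M5
G00 X84.24 Y59.62
M3 S542
G1 X129.43 Y59.62 F2658
G1 X129.43 Y17.40
G1 X84.24 Y17.40
G1 X84.24 Y59.62
M5
G00 X70.39 Y79.51
M3 S542
G1 X66.28 Y92.15 F2658
G1 X55.53 Y99.96
G1 X42.25 Y99.96
G1 X31.50 Y92.15
G1 X27.39 Y79.51
G1 X31.50 Y66.87
G1 X42.25 Y59.06
G1 X55.53 Y59.06
G1 X66.28 Y66.87
G1 X70.39 Y79.51
M5
G00 X144.68 Y108.61
M3 S542
G1 X127.09 Y94.71 F2658
G1 X113.58 Y78.41
G1 X104.14 Y59.71
G1 X98.78 Y38.59
G1 X97.49 Y15.07
M5
G00 X0.00 Y0.00

Since the viewBox matches the mm dimensions, user units are millimetres directly. The only transform is the Y-flip y_m = 121.36 − y_svg.

Shape 1 is a line segment drawn with `<path>`. Its stroke #000000 means score at S542, F2658. After flipping Y the toolpath is (78.34,13.00) → (120.50,94.08).

Shape 2 is a rectangle drawn with `<rect>`. Its stroke #000000 means score at S542, F2658. After flipping Y the toolpath is (84.24,59.62) → (129.43,59.62) → (129.43,17.40) → (84.24,17.40) → (84.24,59.62), returning to the start.

Shape 3 is a circle drawn with `<circle>`. Its stroke #000000 means score at S542, F2658. After flipping Y the toolpath is (70.39,79.51) → (66.28,92.15) → (55.53,99.96) → (42.25,99.96) → (31.50,92.15) → (27.39,79.51) → (31.50,66.87) → (42.25,59.06) → (55.53,59.06) → (66.28,66.87) → (70.39,79.51), returning to the start.

Shape 4 is a quadratic bezier drawn with `<path>`. Its stroke #000000 means score at S542, F2658. After flipping Y the toolpath is (144.68,108.61) → (127.09,94.71) → (113.58,78.41) → (104.14,59.71) → (98.78,38.59) → (97.49,15.07).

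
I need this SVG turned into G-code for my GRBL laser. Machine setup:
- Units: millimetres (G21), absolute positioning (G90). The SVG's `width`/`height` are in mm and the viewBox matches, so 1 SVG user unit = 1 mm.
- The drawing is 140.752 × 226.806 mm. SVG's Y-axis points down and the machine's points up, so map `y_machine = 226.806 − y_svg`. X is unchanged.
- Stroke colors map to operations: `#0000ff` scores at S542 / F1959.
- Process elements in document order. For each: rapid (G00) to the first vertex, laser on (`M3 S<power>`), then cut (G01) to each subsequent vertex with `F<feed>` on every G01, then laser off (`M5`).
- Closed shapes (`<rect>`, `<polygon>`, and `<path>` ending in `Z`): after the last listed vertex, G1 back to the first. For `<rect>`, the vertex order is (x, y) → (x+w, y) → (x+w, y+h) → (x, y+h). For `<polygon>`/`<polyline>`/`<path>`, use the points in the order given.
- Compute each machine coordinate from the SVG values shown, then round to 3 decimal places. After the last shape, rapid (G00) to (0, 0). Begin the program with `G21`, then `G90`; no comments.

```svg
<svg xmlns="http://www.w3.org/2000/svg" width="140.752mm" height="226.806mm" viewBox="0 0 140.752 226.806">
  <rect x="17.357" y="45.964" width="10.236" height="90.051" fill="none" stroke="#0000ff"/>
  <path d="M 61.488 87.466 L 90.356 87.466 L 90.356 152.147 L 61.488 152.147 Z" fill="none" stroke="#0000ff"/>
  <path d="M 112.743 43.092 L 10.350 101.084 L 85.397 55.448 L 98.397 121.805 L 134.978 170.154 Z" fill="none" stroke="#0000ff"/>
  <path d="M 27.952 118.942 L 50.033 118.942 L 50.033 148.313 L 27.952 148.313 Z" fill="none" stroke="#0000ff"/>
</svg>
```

G21
G90
G00 X17.357 Y180.842
M3 S542
G01 X27.593 Y180.842 F1959
G01 X27.593 Y90.791 F1959
G01 X17.357 Y90.791 F1959
G01 X17.357 Y180.842 F1959
M5
G00 X61.488 Y139.340
M3 S542
G01 X90.356 Y139.340 F1959
G01 X90.356 Y74.659 F1959
G01 X61.488 Y74.659 F1959
G01 X61.488 Y139.340 F1959
M5
G00 X112.743 Y183.714
M3 S542
G01 X10.350 Y125.722 F1959
G01 X85.397 Y171.358 F1959
G01 X98.397 Y105.001 F1959
G01 X134.978 Y56.652 F1959
G01 X112.743 Y183.714 F1959
M5
G00 X27.952 Y107.864
M3 S542
G01 X50.033 Y107.864 F1959
G01 X50.033 Y78.493 F1959
G01 X27.952 Y78.493 F1959
G01 X27.952 Y107.864 F1959
M5
G00 X0.000 Y0.000

1 u = 1 mm; y_m = 226.806 − y.

[1] `<rect>` rectangle, #0000ff→score S542 F1959: (17.357,180.842) → (27.593,180.842) → (27.593,90.791) → (17.357,90.791) → (17.357,180.842) (closed)

[2] `<path>` rectangle, #0000ff→score S542 F1959: (61.488,139.340) → (90.356,139.340) → (90.356,74.659) → (61.488,74.659) → (61.488,139.340) (closed)

[3] `<path>` closed polygon, #0000ff→score S542 F1959: (112.743,183.714) → (10.350,125.722) → (85.397,171.358) → (98.397,105.001) → (134.978,56.652) → (112.743,183.714) (closed)

[4] `<path>` rectangle, #0000ff→score S542 F1959: (27.952,107.864) → (50.033,107.864) → (50.033,78.493) → (27.952,78.493) → (27.952,107.864) (closed)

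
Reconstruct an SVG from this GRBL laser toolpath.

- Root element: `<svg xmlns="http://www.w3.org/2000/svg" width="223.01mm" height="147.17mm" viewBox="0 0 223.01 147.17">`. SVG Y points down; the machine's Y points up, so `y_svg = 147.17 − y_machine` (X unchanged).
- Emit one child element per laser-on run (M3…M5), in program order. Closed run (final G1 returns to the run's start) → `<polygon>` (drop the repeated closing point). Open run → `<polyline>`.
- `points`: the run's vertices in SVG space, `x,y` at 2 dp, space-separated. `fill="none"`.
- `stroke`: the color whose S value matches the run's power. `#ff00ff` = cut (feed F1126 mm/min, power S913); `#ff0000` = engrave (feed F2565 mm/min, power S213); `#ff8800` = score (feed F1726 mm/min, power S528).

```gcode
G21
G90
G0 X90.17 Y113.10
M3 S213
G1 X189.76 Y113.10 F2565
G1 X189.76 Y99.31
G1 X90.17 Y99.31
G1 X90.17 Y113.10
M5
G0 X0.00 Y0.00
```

<svg xmlns="http://www.w3.org/2000/svg" width="223.01mm" height="147.17mm" viewBox="0 0 223.01 147.17">
  <polygon points="90.17,34.07 189.76,34.07 189.76,47.86 90.17,47.86" fill="none" stroke="#ff0000"/>
</svg>

Machine Y-up, SVG Y-down with viewBox height 147.17, so y_svg = 147.17 − y_machine; X carries over. Every run uses S213, so all elements get stroke `#ff0000` (engrave).

Run 1: The run returns to its start, so emit a `<polygon>` with points (Y-flipped): 90.17,34.07 189.76,34.07 189.76,47.86 90.17,47.86.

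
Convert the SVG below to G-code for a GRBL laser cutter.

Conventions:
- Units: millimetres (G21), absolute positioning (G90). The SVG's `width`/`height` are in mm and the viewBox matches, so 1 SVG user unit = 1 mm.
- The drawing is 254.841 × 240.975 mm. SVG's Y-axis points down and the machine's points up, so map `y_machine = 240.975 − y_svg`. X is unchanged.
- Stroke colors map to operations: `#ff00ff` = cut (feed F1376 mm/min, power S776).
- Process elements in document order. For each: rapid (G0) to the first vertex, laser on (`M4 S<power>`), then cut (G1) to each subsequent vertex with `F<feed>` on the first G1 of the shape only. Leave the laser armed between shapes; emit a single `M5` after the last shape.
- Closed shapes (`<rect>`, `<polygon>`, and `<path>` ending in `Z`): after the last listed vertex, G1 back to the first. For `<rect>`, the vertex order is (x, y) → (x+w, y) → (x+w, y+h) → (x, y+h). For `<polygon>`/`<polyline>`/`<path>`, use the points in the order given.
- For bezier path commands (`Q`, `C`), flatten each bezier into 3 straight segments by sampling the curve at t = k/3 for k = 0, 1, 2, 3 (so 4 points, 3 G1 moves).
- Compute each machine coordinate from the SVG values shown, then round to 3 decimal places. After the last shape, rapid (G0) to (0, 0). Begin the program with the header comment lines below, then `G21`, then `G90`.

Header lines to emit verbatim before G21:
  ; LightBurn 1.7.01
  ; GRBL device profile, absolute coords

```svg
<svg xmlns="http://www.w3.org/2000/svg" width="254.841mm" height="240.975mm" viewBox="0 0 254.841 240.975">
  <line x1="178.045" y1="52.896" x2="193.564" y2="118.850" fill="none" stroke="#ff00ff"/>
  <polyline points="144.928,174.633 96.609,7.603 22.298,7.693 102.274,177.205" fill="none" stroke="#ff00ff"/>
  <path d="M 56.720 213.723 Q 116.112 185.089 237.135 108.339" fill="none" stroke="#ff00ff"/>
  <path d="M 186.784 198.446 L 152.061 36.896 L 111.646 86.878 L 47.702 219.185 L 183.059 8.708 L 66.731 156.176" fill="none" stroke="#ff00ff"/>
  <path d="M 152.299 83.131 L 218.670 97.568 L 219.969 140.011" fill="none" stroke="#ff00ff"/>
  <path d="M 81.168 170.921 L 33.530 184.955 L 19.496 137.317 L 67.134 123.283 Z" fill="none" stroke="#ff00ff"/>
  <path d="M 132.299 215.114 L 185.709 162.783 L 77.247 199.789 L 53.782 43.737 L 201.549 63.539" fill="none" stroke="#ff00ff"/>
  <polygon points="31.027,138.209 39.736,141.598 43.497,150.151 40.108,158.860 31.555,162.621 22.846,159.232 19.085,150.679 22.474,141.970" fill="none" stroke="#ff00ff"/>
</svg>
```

; LightBurn 1.7.01
; GRBL device profile, absolute coords
G21
G90
G0 X178.045 Y188.079
M4 S776
G1 X193.564 Y122.125 F1376
G0 X144.928 Y66.342
M4 S776
G1 X96.609 Y233.372 F1376
G1 X22.298 Y233.282
G1 X102.274 Y63.770
G0 X56.720 Y27.252
M4 S776
G1 X103.163 Y51.688 F1376
G1 X163.301 Y86.816
G1 X237.135 Y132.636
G0 X186.784 Y42.529
M4 S776
G1 X152.061 Y204.079 F1376
G1 X111.646 Y154.097
G1 X47.702 Y21.790
G1 X183.059 Y232.267
G1 X66.731 Y84.799
G0 X152.299 Y157.844
M4 S776
G1 X218.670 Y143.407 F1376
G1 X219.969 Y100.964
G0 X81.168 Y70.054
M4 S776
G1 X33.530 Y56.020 F1376
G1 X19.496 Y103.658
G1 X67.134 Y117.692
G1 X81.168 Y70.054
G0 X132.299 Y25.861
M4 S776
G1 X185.709 Y78.192 F1376
G1 X77.247 Y41.186
G1 X53.782 Y197.238
G1 X201.549 Y177.436
G0 X31.027 Y102.766
M4 S776
G1 X39.736 Y99.377 F1376
G1 X43.497 Y90.824
G1 X40.108 Y82.115
G1 X31.555 Y78.354
G1 X22.846 Y81.743
G1 X19.085 Y90.296
G1 X22.474 Y99.005
G1 X31.027 Y102.766
M5
G0 X0.000 Y0.000

viewBox `0 0 254.841 240.975` with mm width/height → 1 unit = 1 mm. Flip: y_m = 240.975 − y_svg.

**Shape 1** — `<line>` line segment, stroke `#ff00ff` → cut (S776, F1376). Machine vertices: (178.045,188.079) → (193.564,122.125). Open path.

**Shape 2** — `<polyline>` open polyline, stroke `#ff00ff` → cut (S776, F1376). Machine vertices: (144.928,66.342) → (96.609,233.372) → (22.298,233.282) → (102.274,63.770). Open path.

**Shape 3** — `<path>` quadratic bezier, stroke `#ff00ff` → cut (S776, F1376). Control points (SVG): P0=(56.720,213.723), P1=(116.112,185.089), P2=(237.135,108.339); sampled at t=k/3. Machine vertices: (56.720,27.252) → (103.163,51.688) → (163.301,86.816) → (237.135,132.636). Open path.

**Shape 4** — `<path>` open polyline, stroke `#ff00ff` → cut (S776, F1376). Machine vertices: (186.784,42.529) → (152.061,204.079) → (111.646,154.097) → (47.702,21.790) → (183.059,232.267) → (66.731,84.799). Open path.

**Shape 5** — `<path>` open polyline, stroke `#ff00ff` → cut (S776, F1376). Machine vertices: (152.299,157.844) → (218.670,143.407) → (219.969,100.964). Open path.

**Shape 6** — `<path>` regular polygon, stroke `#ff00ff` → cut (S776, F1376). Machine vertices: (81.168,70.054) → (33.530,56.020) → (19.496,103.658) → (67.134,117.692) → (81.168,70.054). Closed: final G1 returns to the first vertex.

**Shape 7** — `<path>` open polyline, stroke `#ff00ff` → cut (S776, F1376). Machine vertices: (132.299,25.861) → (185.709,78.192) → (77.247,41.186) → (53.782,197.238) → (201.549,177.436). Open path.

**Shape 8** — `<polygon>` regular polygon, stroke `#ff00ff` → cut (S776, F1376). Machine vertices: (31.027,102.766) → (39.736,99.377) → (43.497,90.824) → (40.108,82.115) → (31.555,78.354) → (22.846,81.743) → (19.085,90.296) → (22.474,99.005) → (31.027,102.766). Closed: final G1 returns to the first vertex.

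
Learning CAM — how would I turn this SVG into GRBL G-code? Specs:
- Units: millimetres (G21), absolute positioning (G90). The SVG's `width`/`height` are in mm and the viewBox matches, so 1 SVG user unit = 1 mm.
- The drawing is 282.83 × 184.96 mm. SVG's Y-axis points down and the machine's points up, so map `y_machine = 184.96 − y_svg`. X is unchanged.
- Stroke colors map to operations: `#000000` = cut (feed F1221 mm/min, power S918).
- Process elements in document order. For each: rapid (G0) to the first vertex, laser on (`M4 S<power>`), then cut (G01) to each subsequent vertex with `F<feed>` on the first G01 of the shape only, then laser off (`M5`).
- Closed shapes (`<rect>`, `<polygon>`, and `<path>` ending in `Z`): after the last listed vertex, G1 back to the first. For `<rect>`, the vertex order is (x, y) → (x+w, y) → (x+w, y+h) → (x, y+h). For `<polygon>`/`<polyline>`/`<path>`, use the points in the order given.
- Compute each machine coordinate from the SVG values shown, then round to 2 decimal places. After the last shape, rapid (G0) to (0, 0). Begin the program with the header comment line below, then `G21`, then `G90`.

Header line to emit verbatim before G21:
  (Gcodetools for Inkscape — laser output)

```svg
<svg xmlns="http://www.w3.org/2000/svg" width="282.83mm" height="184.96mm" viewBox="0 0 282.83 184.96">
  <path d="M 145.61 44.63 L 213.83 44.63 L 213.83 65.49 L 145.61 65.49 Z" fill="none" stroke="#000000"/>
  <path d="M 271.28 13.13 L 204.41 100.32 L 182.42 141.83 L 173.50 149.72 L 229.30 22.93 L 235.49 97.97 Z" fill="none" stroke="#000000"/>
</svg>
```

viewBox `0 0 282.83 184.96` with mm width/height → 1 unit = 1 mm. Flip: y_m = 184.96 − y_svg.

**Shape 1** — `<path>` rectangle, stroke `#000000` → cut (S918, F1221). Machine vertices: (145.61,140.33) → (213.83,140.33) → (213.83,119.47) → (145.61,119.47) → (145.61,140.33). Closed: final G1 returns to the first vertex.

**Shape 2** — `<path>` closed polygon, stroke `#000000` → cut (S918, F1221). Machine vertices: (271.28,171.83) → (204.41,84.64) → (182.42,43.13) → (173.50,35.24) → (229.30,162.03) → (235.49,86.99) → (271.28,171.83). Closed: final G1 returns to the first vertex.

(Gcodetools for Inkscape — laser output)
G21
G90
G0 X145.61 Y140.33
M4 S918
G01 X213.83 Y140.33 F1221
G01 X213.83 Y119.47
G01 X145.61 Y119.47
G01 X145.61 Y140.33
M5
G0 X271.28 Y171.83
M4 S918
G01 X204.41 Y84.64 F1221
G01 X182.42 Y43.13
G01 X173.50 Y35.24
G01 X229.30 Y162.03
G01 X235.49 Y86.99
G01 X271.28 Y171.83
M5
G0 X0.00 Y0.00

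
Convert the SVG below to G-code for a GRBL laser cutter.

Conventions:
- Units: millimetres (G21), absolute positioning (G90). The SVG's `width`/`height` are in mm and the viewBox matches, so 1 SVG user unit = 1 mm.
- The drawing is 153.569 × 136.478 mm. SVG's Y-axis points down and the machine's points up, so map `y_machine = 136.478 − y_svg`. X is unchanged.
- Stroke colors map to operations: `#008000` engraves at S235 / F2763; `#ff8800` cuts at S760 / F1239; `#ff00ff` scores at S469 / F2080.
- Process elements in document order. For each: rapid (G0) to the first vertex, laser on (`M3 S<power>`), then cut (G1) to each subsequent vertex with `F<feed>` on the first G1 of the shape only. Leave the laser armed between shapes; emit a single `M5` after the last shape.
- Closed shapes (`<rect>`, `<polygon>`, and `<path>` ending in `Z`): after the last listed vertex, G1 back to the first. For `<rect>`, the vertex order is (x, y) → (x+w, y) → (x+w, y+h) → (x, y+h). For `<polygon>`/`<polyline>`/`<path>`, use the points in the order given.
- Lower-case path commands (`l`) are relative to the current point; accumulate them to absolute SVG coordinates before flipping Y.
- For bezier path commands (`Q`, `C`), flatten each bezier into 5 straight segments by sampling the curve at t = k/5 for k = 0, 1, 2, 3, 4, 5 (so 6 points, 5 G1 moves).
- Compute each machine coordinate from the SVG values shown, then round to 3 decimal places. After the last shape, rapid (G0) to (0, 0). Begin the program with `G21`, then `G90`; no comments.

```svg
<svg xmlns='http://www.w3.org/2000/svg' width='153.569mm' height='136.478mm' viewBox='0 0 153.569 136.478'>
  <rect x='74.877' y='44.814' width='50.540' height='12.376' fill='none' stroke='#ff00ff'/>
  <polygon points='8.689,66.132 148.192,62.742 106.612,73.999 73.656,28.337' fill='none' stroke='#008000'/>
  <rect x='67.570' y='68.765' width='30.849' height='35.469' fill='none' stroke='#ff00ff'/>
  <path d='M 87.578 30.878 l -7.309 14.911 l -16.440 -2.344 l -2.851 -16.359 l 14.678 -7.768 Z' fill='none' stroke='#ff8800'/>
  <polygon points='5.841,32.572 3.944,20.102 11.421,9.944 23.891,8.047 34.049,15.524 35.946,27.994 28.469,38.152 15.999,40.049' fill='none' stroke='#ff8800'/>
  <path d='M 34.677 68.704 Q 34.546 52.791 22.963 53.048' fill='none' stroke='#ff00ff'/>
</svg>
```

G21
G90
G0 X74.877 Y91.664
M3 S469
G1 X125.417 Y91.664 F2080
G1 X125.417 Y79.288
G1 X74.877 Y79.288
G1 X74.877 Y91.664
G0 X8.689 Y70.346
M3 S235
G1 X148.192 Y73.736 F2763
G1 X106.612 Y62.479
G1 X73.656 Y108.141
G1 X8.689 Y70.346
G0 X67.570 Y67.713
M3 S469
G1 X98.419 Y67.713 F2080
G1 X98.419 Y32.244
G1 X67.570 Y32.244
G1 X67.570 Y67.713
G0 X87.578 Y105.600
M3 S760
G1 X80.269 Y90.689 F1239
G1 X63.829 Y93.033
G1 X60.978 Y109.392
G1 X75.656 Y117.160
G1 X87.578 Y105.600
G0 X5.841 Y103.906
M3 S760
G1 X3.944 Y116.376 F1239
G1 X11.421 Y126.534
G1 X23.891 Y128.431
G1 X34.049 Y120.954
G1 X35.946 Y108.484
G1 X28.469 Y98.326
G1 X15.999 Y96.429
G1 X5.841 Y103.906
G0 X34.677 Y67.774
M3 S469
G1 X34.167 Y73.492 F2080
G1 X32.740 Y77.917
G1 X30.397 Y81.048
G1 X27.138 Y82.886
G1 X22.963 Y83.430
M5
G0 X0.000 Y0.000

Since the viewBox matches the mm dimensions, user units are millimetres directly. The only transform is the Y-flip y_m = 136.478 − y_svg.

Shape 1 is a rectangle drawn with `<rect>`. Its stroke #ff00ff means score at S469, F2080. After flipping Y the toolpath is (74.877,91.664) → (125.417,91.664) → (125.417,79.288) → (74.877,79.288) → (74.877,91.664), returning to the start.

Shape 2 is a closed polygon drawn with `<polygon>`. Its stroke #008000 means engrave at S235, F2763. After flipping Y the toolpath is (8.689,70.346) → (148.192,73.736) → (106.612,62.479) → (73.656,108.141) → (8.689,70.346), returning to the start.

Shape 3 is a rectangle drawn with `<rect>`. Its stroke #ff00ff means score at S469, F2080. After flipping Y the toolpath is (67.570,67.713) → (98.419,67.713) → (98.419,32.244) → (67.570,32.244) → (67.570,67.713), returning to the start.

Shape 4 is a regular polygon drawn with `<path>`. Its stroke #ff8800 means cut at S760, F1239. After flipping Y the toolpath is (87.578,105.600) → (80.269,90.689) → (63.829,93.033) → (60.978,109.392) → (75.656,117.160) → (87.578,105.600), returning to the start.

Shape 5 is a regular polygon drawn with `<polygon>`. Its stroke #ff8800 means cut at S760, F1239. After flipping Y the toolpath is (5.841,103.906) → (3.944,116.376) → (11.421,126.534) → (23.891,128.431) → (34.049,120.954) → (35.946,108.484) → (28.469,98.326) → (15.999,96.429) → (5.841,103.906), returning to the start.

Shape 6 is a quadratic bezier drawn with `<path>`. Its stroke #ff00ff means score at S469, F2080. After flipping Y the toolpath is (34.677,67.774) → (34.167,73.492) → (32.740,77.917) → (30.397,81.048) → (27.138,82.886) → (22.963,83.430).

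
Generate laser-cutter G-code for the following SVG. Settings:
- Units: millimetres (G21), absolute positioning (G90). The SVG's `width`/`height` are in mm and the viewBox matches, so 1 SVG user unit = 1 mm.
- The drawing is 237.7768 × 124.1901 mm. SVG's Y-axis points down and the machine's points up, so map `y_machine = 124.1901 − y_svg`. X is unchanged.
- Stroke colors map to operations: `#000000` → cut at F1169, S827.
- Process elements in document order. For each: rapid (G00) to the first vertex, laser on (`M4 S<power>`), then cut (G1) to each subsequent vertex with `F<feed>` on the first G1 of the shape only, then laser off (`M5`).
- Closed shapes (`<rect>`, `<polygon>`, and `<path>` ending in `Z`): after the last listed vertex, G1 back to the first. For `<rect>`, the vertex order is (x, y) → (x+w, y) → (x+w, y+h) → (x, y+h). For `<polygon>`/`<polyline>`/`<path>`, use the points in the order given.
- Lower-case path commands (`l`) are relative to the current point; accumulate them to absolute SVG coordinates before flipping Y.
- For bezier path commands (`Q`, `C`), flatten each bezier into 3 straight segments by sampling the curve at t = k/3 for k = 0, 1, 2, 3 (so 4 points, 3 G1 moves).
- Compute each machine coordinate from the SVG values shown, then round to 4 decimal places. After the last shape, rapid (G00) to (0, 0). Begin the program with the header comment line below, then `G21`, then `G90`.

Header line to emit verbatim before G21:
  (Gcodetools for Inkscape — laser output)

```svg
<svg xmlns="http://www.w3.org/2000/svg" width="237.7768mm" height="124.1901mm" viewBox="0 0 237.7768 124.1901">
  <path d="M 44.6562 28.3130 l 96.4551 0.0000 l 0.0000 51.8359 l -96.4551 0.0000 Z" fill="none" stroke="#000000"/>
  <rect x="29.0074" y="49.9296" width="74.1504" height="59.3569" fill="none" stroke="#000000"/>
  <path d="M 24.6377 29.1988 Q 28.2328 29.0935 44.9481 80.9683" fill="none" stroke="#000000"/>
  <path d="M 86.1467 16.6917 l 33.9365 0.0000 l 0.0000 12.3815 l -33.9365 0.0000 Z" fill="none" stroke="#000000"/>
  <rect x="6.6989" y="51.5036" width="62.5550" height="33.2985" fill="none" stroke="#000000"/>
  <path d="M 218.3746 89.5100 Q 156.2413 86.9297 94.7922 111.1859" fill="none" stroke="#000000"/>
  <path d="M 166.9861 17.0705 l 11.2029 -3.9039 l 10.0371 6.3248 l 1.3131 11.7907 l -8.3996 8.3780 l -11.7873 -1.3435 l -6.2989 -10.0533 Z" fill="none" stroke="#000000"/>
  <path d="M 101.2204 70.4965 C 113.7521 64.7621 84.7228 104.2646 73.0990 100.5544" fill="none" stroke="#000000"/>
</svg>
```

(Gcodetools for Inkscape — laser output)
G21
G90
G00 X44.6562 Y95.8771
M4 S827
G1 X141.1113 Y95.8771 F1169
G1 X141.1113 Y44.0412
G1 X44.6562 Y44.0412
G1 X44.6562 Y95.8771
M5
G00 X29.0074 Y74.2605
M4 S827
G1 X103.1578 Y74.2605 F1169
G1 X103.1578 Y14.9036
G1 X29.0074 Y14.9036
G1 X29.0074 Y74.2605
M5
G00 X24.6377 Y94.9913
M4 S827
G1 X28.4922 Y89.2859 F1169
G1 X35.2624 Y72.0294
G1 X44.9481 Y43.2218
M5
G00 X86.1467 Y107.4984
M4 S827
G1 X120.0832 Y107.4984 F1169
G1 X120.0832 Y95.1169
G1 X86.1467 Y95.1169
G1 X86.1467 Y107.4984
M5
G00 X6.6989 Y72.6865
M4 S827
G1 X69.2539 Y72.6865 F1169
G1 X69.2539 Y39.3880
G1 X6.6989 Y39.3880
G1 X6.6989 Y72.6865
M5
G00 X218.3746 Y34.6801
M4 S827
G1 X177.0284 Y33.4185 F1169
G1 X135.8343 Y26.1932
G1 X94.7922 Y13.0042
M5
G00 X166.9861 Y107.1196
M4 S827
G1 X178.1890 Y111.0235 F1169
G1 X188.2261 Y104.6987
G1 X189.5392 Y92.9080
G1 X181.1396 Y84.5300
G1 X169.3523 Y85.8735
G1 X163.0534 Y95.9268
G1 X166.9861 Y107.1196
M5
G00 X101.2204 Y53.6936
M4 S827
G1 X102.0824 Y47.6249 F1169
G1 X88.3407 Y31.0538
G1 X73.0990 Y23.6357
M5
G00 X0.0000 Y0.0000

1 u = 1 mm; y_m = 124.1901 − y.

[1] `<path>` rectangle, #000000→cut S827 F1169: (44.6562,95.8771) → (141.1113,95.8771) → (141.1113,44.0412) → (44.6562,44.0412) → (44.6562,95.8771) (closed)

[2] `<rect>` rectangle, #000000→cut S827 F1169: (29.0074,74.2605) → (103.1578,74.2605) → (103.1578,14.9036) → (29.0074,14.9036) → (29.0074,74.2605) (closed)

[3] `<path>` quadratic bezier, #000000→cut S827 F1169: (24.6377,94.9913) → (28.4922,89.2859) → (35.2624,72.0294) → (44.9481,43.2218)

[4] `<path>` rectangle, #000000→cut S827 F1169: (86.1467,107.4984) → (120.0832,107.4984) → (120.0832,95.1169) → (86.1467,95.1169) → (86.1467,107.4984) (closed)

[5] `<rect>` rectangle, #000000→cut S827 F1169: (6.6989,72.6865) → (69.2539,72.6865) → (69.2539,39.3880) → (6.6989,39.3880) → (6.6989,72.6865) (closed)

[6] `<path>` quadratic bezier, #000000→cut S827 F1169: (218.3746,34.6801) → (177.0284,33.4185) → (135.8343,26.1932) → (94.7922,13.0042)

[7] `<path>` regular polygon, #000000→cut S827 F1169: (166.9861,107.1196) → (178.1890,111.0235) → (188.2261,104.6987) → (189.5392,92.9080) → (181.1396,84.5300) → (169.3523,85.8735) → (163.0534,95.9268) → (166.9861,107.1196) (closed)

[8] `<path>` cubic bezier, #000000→cut S827 F1169: (101.2204,53.6936) → (102.0824,47.6249) → (88.3407,31.0538) → (73.0990,23.6357)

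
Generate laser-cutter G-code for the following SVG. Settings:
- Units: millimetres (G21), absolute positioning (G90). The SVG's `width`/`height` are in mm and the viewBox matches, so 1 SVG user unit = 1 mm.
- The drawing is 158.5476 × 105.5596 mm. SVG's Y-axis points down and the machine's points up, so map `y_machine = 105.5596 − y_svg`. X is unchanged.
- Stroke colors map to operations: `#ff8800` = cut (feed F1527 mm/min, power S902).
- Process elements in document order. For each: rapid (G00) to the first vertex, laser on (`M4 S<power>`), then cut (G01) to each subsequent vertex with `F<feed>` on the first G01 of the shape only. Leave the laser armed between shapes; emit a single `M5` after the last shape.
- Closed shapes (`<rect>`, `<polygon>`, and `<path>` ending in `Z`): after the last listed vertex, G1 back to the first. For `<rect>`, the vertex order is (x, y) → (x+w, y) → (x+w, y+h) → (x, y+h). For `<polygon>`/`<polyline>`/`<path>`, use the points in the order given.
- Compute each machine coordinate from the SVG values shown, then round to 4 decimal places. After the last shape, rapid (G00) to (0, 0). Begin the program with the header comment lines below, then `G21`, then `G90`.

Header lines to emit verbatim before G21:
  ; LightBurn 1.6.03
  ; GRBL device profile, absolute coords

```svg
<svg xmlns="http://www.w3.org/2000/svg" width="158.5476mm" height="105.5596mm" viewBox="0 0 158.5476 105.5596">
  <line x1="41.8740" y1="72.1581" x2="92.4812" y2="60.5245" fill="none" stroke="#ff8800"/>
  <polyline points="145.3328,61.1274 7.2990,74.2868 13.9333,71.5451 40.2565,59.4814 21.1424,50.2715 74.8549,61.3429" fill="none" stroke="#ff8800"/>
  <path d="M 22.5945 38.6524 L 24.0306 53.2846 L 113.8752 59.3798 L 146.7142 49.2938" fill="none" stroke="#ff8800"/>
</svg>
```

; LightBurn 1.6.03
; GRBL device profile, absolute coords
G21
G90
G00 X41.8740 Y33.4015
M4 S902
G01 X92.4812 Y45.0351 F1527
G00 X145.3328 Y44.4322
M4 S902
G01 X7.2990 Y31.2728 F1527
G01 X13.9333 Y34.0145
G01 X40.2565 Y46.0782
G01 X21.1424 Y55.2881
G01 X74.8549 Y44.2167
G00 X22.5945 Y66.9072
M4 S902
G01 X24.0306 Y52.2750 F1527
G01 X113.8752 Y46.1798
G01 X146.7142 Y56.2658
M5
G00 X0.0000 Y0.0000

viewBox `0 0 158.5476 105.5596` with mm width/height → 1 unit = 1 mm. Flip: y_m = 105.5596 − y_svg.

**Shape 1** — `<line>` line segment, stroke `#ff8800` → cut (S902, F1527). Machine vertices: (41.8740,33.4015) → (92.4812,45.0351). Open path.

**Shape 2** — `<polyline>` open polyline, stroke `#ff8800` → cut (S902, F1527). Machine vertices: (145.3328,44.4322) → (7.2990,31.2728) → (13.9333,34.0145) → (40.2565,46.0782) → (21.1424,55.2881) → (74.8549,44.2167). Open path.

**Shape 3** — `<path>` open polyline, stroke `#ff8800` → cut (S902, F1527). Machine vertices: (22.5945,66.9072) → (24.0306,52.2750) → (113.8752,46.1798) → (146.7142,56.2658). Open path.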